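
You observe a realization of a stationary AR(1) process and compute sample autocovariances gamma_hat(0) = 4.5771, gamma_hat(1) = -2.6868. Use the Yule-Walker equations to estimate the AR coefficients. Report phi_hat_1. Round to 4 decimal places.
\hat\phi_{1} = -0.5870

The Yule-Walker equations for an AR(p) process read, in matrix form,
  Gamma_p phi = r_p,   with   (Gamma_p)_{ij} = gamma(|i - j|),
                       (r_p)_i = gamma(i),   i,j = 1..p.
Substitute the sample gammas (Toeplitz matrix and right-hand side of size 1):
  Gamma_p = [[4.5771]]
  r_p     = [-2.6868]
With p = 1 this is the single equation gamma(0) phi_1 = gamma(1):
  phi_hat_1 = gamma(1) / gamma(0) = -2.6868 / 4.5771 = -0.5870.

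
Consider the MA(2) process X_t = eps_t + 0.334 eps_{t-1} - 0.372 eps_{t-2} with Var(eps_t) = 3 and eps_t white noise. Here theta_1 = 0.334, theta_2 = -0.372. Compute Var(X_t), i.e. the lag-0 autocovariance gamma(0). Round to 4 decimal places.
\gamma(0) = 3.7498

For an MA(q) process X_t = eps_t + sum_i theta_i eps_{t-i} with
Var(eps_t) = sigma^2, the variance is
  gamma(0) = sigma^2 * (1 + sum_i theta_i^2).
  sum_i theta_i^2 = (0.334)^2 + (-0.372)^2 = 0.111556 + 0.138384 = 0.24994.
  gamma(0) = 3 * (1 + 0.24994) = 3 * 1.24994 = 3.74982, which rounds to 3.7498.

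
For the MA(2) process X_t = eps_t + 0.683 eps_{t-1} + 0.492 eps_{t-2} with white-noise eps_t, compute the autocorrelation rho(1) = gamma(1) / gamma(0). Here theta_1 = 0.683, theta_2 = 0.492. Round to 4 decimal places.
\rho(1) = 0.5964

For an MA(q) process with theta_0 = 1, the autocovariance is
  gamma(k) = sigma^2 * sum_{i=0..q-k} theta_i * theta_{i+k},
and rho(k) = gamma(k) / gamma(0). Sigma^2 cancels.
  numerator   = (1)*(0.683) + (0.683)*(0.492) = 1.019036.
  denominator = (1)^2 + (0.683)^2 + (0.492)^2 = 1.708553.
  rho(1) = 1.019036 / 1.708553 = 0.5964.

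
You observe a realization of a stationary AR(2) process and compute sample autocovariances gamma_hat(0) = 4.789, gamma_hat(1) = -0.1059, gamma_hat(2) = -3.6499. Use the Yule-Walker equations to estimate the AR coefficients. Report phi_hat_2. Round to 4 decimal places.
\hat\phi_{2} = -0.7630

The Yule-Walker equations for an AR(p) process read, in matrix form,
  Gamma_p phi = r_p,   with   (Gamma_p)_{ij} = gamma(|i - j|),
                       (r_p)_i = gamma(i),   i,j = 1..p.
Substitute the sample gammas (Toeplitz matrix and right-hand side of size 2):
  Gamma_p = [[4.789, -0.1059], [-0.1059, 4.789]]
  r_p     = [-0.1059, -3.6499]
Written out:
  4.789 phi_1 - 0.1059 phi_2 = -0.1059
  -0.1059 phi_1 + 4.789 phi_2 = -3.6499
Solve by Cramer's rule:
  det = gamma(0)^2 - gamma(1)^2 = (4.789)^2 - (-0.1059)^2 = 22.934521 - 0.01121481 = 22.92330619
  phi_hat_1 = [gamma(1) gamma(0) - gamma(1) gamma(2)] / det = [(-0.1059)(4.789) - (-0.1059)(-3.6499)] / 22.92330619 = -0.89367951 / 22.92330619 = -0.039
  phi_hat_2 = [gamma(0) gamma(2) - gamma(1)^2] / det = [(4.789)(-3.6499) - (-0.1059)^2] / 22.92330619 = -17.49058591 / 22.92330619 = -0.763
So phi_hat = [-0.0390, -0.7630].
Therefore phi_hat_2 = -0.7630.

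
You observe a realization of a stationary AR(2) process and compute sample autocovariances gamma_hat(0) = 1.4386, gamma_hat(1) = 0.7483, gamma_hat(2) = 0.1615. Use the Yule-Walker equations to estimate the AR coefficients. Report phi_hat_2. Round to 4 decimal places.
\hat\phi_{2} = -0.2170

The Yule-Walker equations for an AR(p) process read, in matrix form,
  Gamma_p phi = r_p,   with   (Gamma_p)_{ij} = gamma(|i - j|),
                       (r_p)_i = gamma(i),   i,j = 1..p.
Substitute the sample gammas (Toeplitz matrix and right-hand side of size 2):
  Gamma_p = [[1.4386, 0.7483], [0.7483, 1.4386]]
  r_p     = [0.7483, 0.1615]
Written out:
  1.4386 phi_1 + 0.7483 phi_2 = 0.7483
  0.7483 phi_1 + 1.4386 phi_2 = 0.1615
Solve by Cramer's rule:
  det = gamma(0)^2 - gamma(1)^2 = (1.4386)^2 - (0.7483)^2 = 2.06956996 - 0.55995289 = 1.50961707
  phi_hat_1 = [gamma(1) gamma(0) - gamma(1) gamma(2)] / det = [(0.7483)(1.4386) - (0.7483)(0.1615)] / 1.50961707 = 0.95565393 / 1.50961707 = 0.633
  phi_hat_2 = [gamma(0) gamma(2) - gamma(1)^2] / det = [(1.4386)(0.1615) - (0.7483)^2] / 1.50961707 = -0.32761899 / 1.50961707 = -0.217
So phi_hat = [0.6330, -0.2170].
Therefore phi_hat_2 = -0.2170.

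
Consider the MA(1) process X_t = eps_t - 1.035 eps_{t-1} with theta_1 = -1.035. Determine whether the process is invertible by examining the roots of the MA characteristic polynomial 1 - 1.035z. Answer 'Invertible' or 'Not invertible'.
\text{Not invertible}

The MA(q) characteristic polynomial is P(z) = 1 - 1.035z.
Invertibility requires all roots to lie outside the unit circle, i.e. |z| > 1 for every root.
This is linear in z: 1 + (-1.035) z = 0  =>  z = -1/(-1.035) = 0.966184,  |z| = 0.966184.
Moduli of all roots: 0.9662.
All moduli strictly greater than 1? No.
Verdict: Not invertible.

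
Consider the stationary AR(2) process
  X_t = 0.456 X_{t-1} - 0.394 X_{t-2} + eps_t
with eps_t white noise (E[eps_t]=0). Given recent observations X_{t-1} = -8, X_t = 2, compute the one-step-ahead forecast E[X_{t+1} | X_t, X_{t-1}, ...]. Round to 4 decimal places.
E[X_{t+1} \mid \mathcal F_t] = 4.0640

For an AR(p) model X_t = c + sum_i phi_i X_{t-i} + eps_t, the
one-step-ahead conditional mean is
  E[X_{t+1} | X_t, ...] = c + sum_i phi_i X_{t+1-i}.
Substitute known values:
  E[X_{t+1} | ...] = (0.456) * (2) + (-0.394) * (-8)
                   = 4.0640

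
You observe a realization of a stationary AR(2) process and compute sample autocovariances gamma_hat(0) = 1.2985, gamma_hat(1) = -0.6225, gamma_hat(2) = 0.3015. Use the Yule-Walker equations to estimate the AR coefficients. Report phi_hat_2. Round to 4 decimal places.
\hat\phi_{2} = 0.0031

The Yule-Walker equations for an AR(p) process read, in matrix form,
  Gamma_p phi = r_p,   with   (Gamma_p)_{ij} = gamma(|i - j|),
                       (r_p)_i = gamma(i),   i,j = 1..p.
Substitute the sample gammas (Toeplitz matrix and right-hand side of size 2):
  Gamma_p = [[1.2985, -0.6225], [-0.6225, 1.2985]]
  r_p     = [-0.6225, 0.3015]
Written out:
  1.2985 phi_1 - 0.6225 phi_2 = -0.6225
  -0.6225 phi_1 + 1.2985 phi_2 = 0.3015
Solve by Cramer's rule:
  det = gamma(0)^2 - gamma(1)^2 = (1.2985)^2 - (-0.6225)^2 = 1.68610225 - 0.38750625 = 1.298596
  phi_hat_1 = [gamma(1) gamma(0) - gamma(1) gamma(2)] / det = [(-0.6225)(1.2985) - (-0.6225)(0.3015)] / 1.298596 = -0.6206325 / 1.298596 = -0.4779
  phi_hat_2 = [gamma(0) gamma(2) - gamma(1)^2] / det = [(1.2985)(0.3015) - (-0.6225)^2] / 1.298596 = 0.0039915 / 1.298596 = 0.0031
So phi_hat = [-0.4779, 0.0031].
Therefore phi_hat_2 = 0.0031.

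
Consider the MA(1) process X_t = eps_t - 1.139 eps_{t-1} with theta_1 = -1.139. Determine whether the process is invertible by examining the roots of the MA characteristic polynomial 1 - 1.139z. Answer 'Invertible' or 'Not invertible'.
\text{Not invertible}

The MA(q) characteristic polynomial is P(z) = 1 - 1.139z.
Invertibility requires all roots to lie outside the unit circle, i.e. |z| > 1 for every root.
This is linear in z: 1 + (-1.139) z = 0  =>  z = -1/(-1.139) = 0.877963,  |z| = 0.877963.
Moduli of all roots: 0.8780.
All moduli strictly greater than 1? No.
Verdict: Not invertible.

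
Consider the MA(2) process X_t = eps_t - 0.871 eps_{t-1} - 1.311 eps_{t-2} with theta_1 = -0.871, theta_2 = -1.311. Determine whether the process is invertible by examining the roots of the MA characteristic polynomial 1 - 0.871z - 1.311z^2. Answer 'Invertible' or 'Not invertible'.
\text{Not invertible}

The MA(q) characteristic polynomial is P(z) = 1 - 0.871z - 1.311z^2.
Invertibility requires all roots to lie outside the unit circle, i.e. |z| > 1 for every root.
Set 1 + (-0.871) z + (-1.311) z^2 = 0, i.e. a z^2 + b z + c = 0 with a = -1.311, b = -0.871, c = 1.
Discriminant D = b^2 - 4ac = (-0.871)^2 - 4*(-1.311)*1 = 0.758641 - (-5.244) = 6.002641.
D >= 0, so the roots are real: z = (-b +/- sqrt(D)) / (2a) = (0.871 +/- 2.450029) / (-2.622).
  z_1 = (0.871 + 2.450029) / (-2.622) = -1.2666,   |z_1| = 1.2666.
  z_2 = (0.871 - 2.450029) / (-2.622) = 0.6022,   |z_2| = 0.6022.
Moduli of all roots: 1.2666, 0.6022.
All moduli strictly greater than 1? No.
Verdict: Not invertible.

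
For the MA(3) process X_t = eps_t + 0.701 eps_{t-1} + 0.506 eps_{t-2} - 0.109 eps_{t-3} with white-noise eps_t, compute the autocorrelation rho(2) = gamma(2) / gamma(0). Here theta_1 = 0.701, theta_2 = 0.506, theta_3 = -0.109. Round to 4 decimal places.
\rho(2) = 0.2442

For an MA(q) process with theta_0 = 1, the autocovariance is
  gamma(k) = sigma^2 * sum_{i=0..q-k} theta_i * theta_{i+k},
and rho(k) = gamma(k) / gamma(0). Sigma^2 cancels.
  numerator   = (1)*(0.506) + (0.701)*(-0.109) = 0.429591.
  denominator = (1)^2 + (0.701)^2 + (0.506)^2 + (-0.109)^2 = 1.759318.
  rho(2) = 0.429591 / 1.759318 = 0.2442.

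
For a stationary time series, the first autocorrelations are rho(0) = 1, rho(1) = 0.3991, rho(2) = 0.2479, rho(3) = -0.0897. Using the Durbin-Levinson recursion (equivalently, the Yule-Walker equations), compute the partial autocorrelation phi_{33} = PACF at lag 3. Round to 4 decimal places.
\phi_{33} = -0.2650

The PACF at lag k is phi_{kk}, the last component of the solution
to the Yule-Walker system G_k phi = r_k where
  (G_k)_{ij} = rho(|i - j|), (r_k)_i = rho(i), i,j = 1..k.
Equivalently, Durbin-Levinson gives phi_{kk} iteratively:
  phi_{11} = rho(1)
  phi_{kk} = [rho(k) - sum_{j=1..k-1} phi_{k-1,j} rho(k-j)]
            / [1 - sum_{j=1..k-1} phi_{k-1,j} rho(j)],
  phi_{k,j} = phi_{k-1,j} - phi_{kk} phi_{k-1,k-j},  j = 1..k-1.
Step k = 1:
  phi_11 = rho(1) = 0.3991.
Step k = 2:
  phi_22 = [rho(2) - phi_11 rho(1)] / [1 - phi_11 rho(1)] = [0.2479 - (0.3991)(0.3991)] / [1 - (0.3991)(0.3991)]
         = 0.08861919 / 0.84071919 = 0.105409.
  Update: phi_21 = phi_11 - phi_22 phi_11 = 0.3991 - (0.105409)(0.3991) = 0.357031.
Step k = 3:
  phi_33 = [rho(3) - phi_21 rho(2) - phi_22 rho(1)] / [1 - phi_21 rho(1) - phi_22 rho(2)]
    numerator   = -0.0897 - (0.357031)(0.2479) - (0.105409)(0.3991) = -0.22027672
    denominator = 1 - (0.357031)(0.3991) - (0.105409)(0.2479) = 0.83137795
  phi_33 = -0.22027672 / 0.83137795 = -0.265.
Therefore phi_{33} = -0.2650.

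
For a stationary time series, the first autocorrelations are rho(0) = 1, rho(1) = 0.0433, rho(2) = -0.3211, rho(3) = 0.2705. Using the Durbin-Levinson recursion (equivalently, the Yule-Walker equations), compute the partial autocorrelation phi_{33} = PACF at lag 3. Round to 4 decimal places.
\phi_{33} = 0.3390

The PACF at lag k is phi_{kk}, the last component of the solution
to the Yule-Walker system G_k phi = r_k where
  (G_k)_{ij} = rho(|i - j|), (r_k)_i = rho(i), i,j = 1..k.
Equivalently, Durbin-Levinson gives phi_{kk} iteratively:
  phi_{11} = rho(1)
  phi_{kk} = [rho(k) - sum_{j=1..k-1} phi_{k-1,j} rho(k-j)]
            / [1 - sum_{j=1..k-1} phi_{k-1,j} rho(j)],
  phi_{k,j} = phi_{k-1,j} - phi_{kk} phi_{k-1,k-j},  j = 1..k-1.
Step k = 1:
  phi_11 = rho(1) = 0.0433.
Step k = 2:
  phi_22 = [rho(2) - phi_11 rho(1)] / [1 - phi_11 rho(1)] = [-0.3211 - (0.0433)(0.0433)] / [1 - (0.0433)(0.0433)]
         = -0.32297489 / 0.99812511 = -0.323582.
  Update: phi_21 = phi_11 - phi_22 phi_11 = 0.0433 - (-0.323582)(0.0433) = 0.057311.
Step k = 3:
  phi_33 = [rho(3) - phi_21 rho(2) - phi_22 rho(1)] / [1 - phi_21 rho(1) - phi_22 rho(2)]
    numerator   = 0.2705 - (0.057311)(-0.3211) - (-0.323582)(0.0433) = 0.30291367
    denominator = 1 - (0.057311)(0.0433) - (-0.323582)(-0.3211) = 0.89361639
  phi_33 = 0.30291367 / 0.89361639 = 0.339.
Therefore phi_{33} = 0.3390.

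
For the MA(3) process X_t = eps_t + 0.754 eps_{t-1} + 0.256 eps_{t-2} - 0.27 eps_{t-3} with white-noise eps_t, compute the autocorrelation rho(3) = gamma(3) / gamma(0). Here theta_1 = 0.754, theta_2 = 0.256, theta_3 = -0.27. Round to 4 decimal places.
\rho(3) = -0.1582

For an MA(q) process with theta_0 = 1, the autocovariance is
  gamma(k) = sigma^2 * sum_{i=0..q-k} theta_i * theta_{i+k},
and rho(k) = gamma(k) / gamma(0). Sigma^2 cancels.
  numerator   = (1)*(-0.27) = -0.27.
  denominator = (1)^2 + (0.754)^2 + (0.256)^2 + (-0.27)^2 = 1.706952.
  rho(3) = -0.27 / 1.706952 = -0.1582.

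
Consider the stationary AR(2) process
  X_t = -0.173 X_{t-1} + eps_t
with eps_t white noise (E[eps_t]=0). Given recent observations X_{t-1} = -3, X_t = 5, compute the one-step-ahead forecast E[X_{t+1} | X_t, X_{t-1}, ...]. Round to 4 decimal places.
E[X_{t+1} \mid \mathcal F_t] = -0.8650

For an AR(p) model X_t = c + sum_i phi_i X_{t-i} + eps_t, the
one-step-ahead conditional mean is
  E[X_{t+1} | X_t, ...] = c + sum_i phi_i X_{t+1-i}.
Substitute known values:
  E[X_{t+1} | ...] = (-0.173) * (5) + (-0) * (-3)
                   = -0.8650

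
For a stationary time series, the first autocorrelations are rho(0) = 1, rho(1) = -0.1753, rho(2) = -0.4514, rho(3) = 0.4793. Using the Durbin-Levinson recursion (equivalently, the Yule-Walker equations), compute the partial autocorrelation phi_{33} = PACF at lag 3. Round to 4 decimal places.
\phi_{33} = 0.3751

The PACF at lag k is phi_{kk}, the last component of the solution
to the Yule-Walker system G_k phi = r_k where
  (G_k)_{ij} = rho(|i - j|), (r_k)_i = rho(i), i,j = 1..k.
Equivalently, Durbin-Levinson gives phi_{kk} iteratively:
  phi_{11} = rho(1)
  phi_{kk} = [rho(k) - sum_{j=1..k-1} phi_{k-1,j} rho(k-j)]
            / [1 - sum_{j=1..k-1} phi_{k-1,j} rho(j)],
  phi_{k,j} = phi_{k-1,j} - phi_{kk} phi_{k-1,k-j},  j = 1..k-1.
Step k = 1:
  phi_11 = rho(1) = -0.1753.
Step k = 2:
  phi_22 = [rho(2) - phi_11 rho(1)] / [1 - phi_11 rho(1)] = [-0.4514 - (-0.1753)(-0.1753)] / [1 - (-0.1753)(-0.1753)]
         = -0.48213009 / 0.96926991 = -0.497416.
  Update: phi_21 = phi_11 - phi_22 phi_11 = -0.1753 - (-0.497416)(-0.1753) = -0.262497.
Step k = 3:
  phi_33 = [rho(3) - phi_21 rho(2) - phi_22 rho(1)] / [1 - phi_21 rho(1) - phi_22 rho(2)]
    numerator   = 0.4793 - (-0.262497)(-0.4514) - (-0.497416)(-0.1753) = 0.27361189
    denominator = 1 - (-0.262497)(-0.1753) - (-0.497416)(-0.4514) = 0.72945082
  phi_33 = 0.27361189 / 0.72945082 = 0.3751.
Therefore phi_{33} = 0.3751.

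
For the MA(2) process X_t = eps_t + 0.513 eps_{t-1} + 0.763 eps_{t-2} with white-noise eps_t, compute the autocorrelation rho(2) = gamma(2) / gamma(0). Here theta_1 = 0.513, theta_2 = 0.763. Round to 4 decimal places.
\rho(2) = 0.4135

For an MA(q) process with theta_0 = 1, the autocovariance is
  gamma(k) = sigma^2 * sum_{i=0..q-k} theta_i * theta_{i+k},
and rho(k) = gamma(k) / gamma(0). Sigma^2 cancels.
  numerator   = (1)*(0.763) = 0.763.
  denominator = (1)^2 + (0.513)^2 + (0.763)^2 = 1.845338.
  rho(2) = 0.763 / 1.845338 = 0.4135.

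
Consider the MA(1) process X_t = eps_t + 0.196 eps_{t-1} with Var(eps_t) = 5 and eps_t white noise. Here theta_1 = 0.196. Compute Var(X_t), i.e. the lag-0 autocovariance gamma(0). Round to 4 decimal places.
\gamma(0) = 5.1921

For an MA(q) process X_t = eps_t + sum_i theta_i eps_{t-i} with
Var(eps_t) = sigma^2, the variance is
  gamma(0) = sigma^2 * (1 + sum_i theta_i^2).
  sum_i theta_i^2 = (0.196)^2 = 0.038416.
  gamma(0) = 5 * (1 + 0.038416) = 5 * 1.038416 = 5.19208, which rounds to 5.1921.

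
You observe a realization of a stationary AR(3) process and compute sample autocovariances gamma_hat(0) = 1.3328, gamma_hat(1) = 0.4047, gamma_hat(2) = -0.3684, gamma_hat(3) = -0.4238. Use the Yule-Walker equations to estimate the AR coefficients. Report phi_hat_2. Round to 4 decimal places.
\hat\phi_{2} = -0.3629

The Yule-Walker equations for an AR(p) process read, in matrix form,
  Gamma_p phi = r_p,   with   (Gamma_p)_{ij} = gamma(|i - j|),
                       (r_p)_i = gamma(i),   i,j = 1..p.
Substitute the sample gammas (Toeplitz matrix and right-hand side of size 3):
  Gamma_p = [[1.3328, 0.4047, -0.3684], [0.4047, 1.3328, 0.4047], [-0.3684, 0.4047, 1.3328]]
  r_p     = [0.4047, -0.3684, -0.4238]
Written out (R1..R3):
  (R1) 1.3328 phi_1 + 0.4047 phi_2 - 0.3684 phi_3 = 0.4047
  (R2) 0.4047 phi_1 + 1.3328 phi_2 + 0.4047 phi_3 = -0.3684
  (R3) -0.3684 phi_1 + 0.4047 phi_2 + 1.3328 phi_3 = -0.4238
Gaussian elimination:
  R2 <- R2 - (0.4047/1.3328) R1 = R2 - (0.303646) R1:  1.209914 phi_2 + 0.516563 phi_3 = -0.491286
  R3 <- R3 - (-0.3684/1.3328) R1 = R3 - (-0.276411) R1:  0.516563 phi_2 + 1.23097 phi_3 = -0.311937
  R3 <- R3 - (0.516563/1.209914) R2 = R3 - (0.426942) R2:  1.010428 phi_3 = -0.102186
Back-substitution:
  phi_hat_3 = -0.102186 / 1.010428 = -0.101132
  phi_hat_2 = (-0.491286 - (0.516563)(-0.101132)) / 1.209914 = -0.362873
  phi_hat_1 = (0.4047 - (0.4047)(-0.362873) - (-0.3684)(-0.101132)) / 1.3328 = 0.385878
So phi_hat = [0.3859, -0.3629, -0.1011].
Therefore phi_hat_2 = -0.3629.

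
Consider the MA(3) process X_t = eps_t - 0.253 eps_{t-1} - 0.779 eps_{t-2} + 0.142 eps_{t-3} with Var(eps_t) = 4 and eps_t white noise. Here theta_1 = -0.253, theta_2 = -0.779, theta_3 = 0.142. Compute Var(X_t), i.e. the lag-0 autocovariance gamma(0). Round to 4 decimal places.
\gamma(0) = 6.7641

For an MA(q) process X_t = eps_t + sum_i theta_i eps_{t-i} with
Var(eps_t) = sigma^2, the variance is
  gamma(0) = sigma^2 * (1 + sum_i theta_i^2).
  sum_i theta_i^2 = (-0.253)^2 + (-0.779)^2 + (0.142)^2 = 0.064009 + 0.606841 + 0.020164 = 0.691014.
  gamma(0) = 4 * (1 + 0.691014) = 4 * 1.691014 = 6.764056, which rounds to 6.7641.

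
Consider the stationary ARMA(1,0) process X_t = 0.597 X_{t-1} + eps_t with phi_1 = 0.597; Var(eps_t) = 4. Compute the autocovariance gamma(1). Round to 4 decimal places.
\gamma(1) = 3.7104

Multiply the model equation by X_{t-k} and take expectations. With theta_0 = psi_0 = 1 and psi_j the MA(infinity) weights, this gives
  gamma(k) - sum_i phi_i gamma(k-i) = c_k,
  c_k = sigma^2 * sum_{j=k..q} theta_j psi_{j-k}   (c_k = 0 for k > q),
using gamma(-m) = gamma(m).
Pure AR (q = 0): c_0 = sigma^2 = 4, c_k = 0 for k >= 1.
Equations for k = 0 and k = 1 (AR order 1):
  gamma(0) = phi_1 gamma(1) + c_0
  gamma(1) = phi_1 gamma(0) + c_1
Substituting the second into the first: gamma(0) (1 - phi_1^2) = c_0 + phi_1 c_1, so
  gamma(0) = c_0 / (1 - phi_1^2) = 4 / (1 - (0.597)^2) = 4 / 0.643591 = 6.215127.
  gamma(1) = phi_1 gamma(0) = (0.597)(6.215127) = 3.710431.
Therefore gamma(1) = 3.7104 (to 4 decimal places).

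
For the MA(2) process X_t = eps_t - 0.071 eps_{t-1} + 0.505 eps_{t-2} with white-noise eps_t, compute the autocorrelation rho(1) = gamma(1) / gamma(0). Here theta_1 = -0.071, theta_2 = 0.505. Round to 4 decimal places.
\rho(1) = -0.0848

For an MA(q) process with theta_0 = 1, the autocovariance is
  gamma(k) = sigma^2 * sum_{i=0..q-k} theta_i * theta_{i+k},
and rho(k) = gamma(k) / gamma(0). Sigma^2 cancels.
  numerator   = (1)*(-0.071) + (-0.071)*(0.505) = -0.106855.
  denominator = (1)^2 + (-0.071)^2 + (0.505)^2 = 1.260066.
  rho(1) = -0.106855 / 1.260066 = -0.0848.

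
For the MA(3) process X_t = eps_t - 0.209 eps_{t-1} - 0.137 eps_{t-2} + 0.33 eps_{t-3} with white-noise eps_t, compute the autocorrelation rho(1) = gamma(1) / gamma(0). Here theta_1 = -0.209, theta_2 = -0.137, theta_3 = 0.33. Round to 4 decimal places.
\rho(1) = -0.1926

For an MA(q) process with theta_0 = 1, the autocovariance is
  gamma(k) = sigma^2 * sum_{i=0..q-k} theta_i * theta_{i+k},
and rho(k) = gamma(k) / gamma(0). Sigma^2 cancels.
  numerator   = (1)*(-0.209) + (-0.209)*(-0.137) + (-0.137)*(0.33) = -0.225577.
  denominator = (1)^2 + (-0.209)^2 + (-0.137)^2 + (0.33)^2 = 1.17135.
  rho(1) = -0.225577 / 1.17135 = -0.1926.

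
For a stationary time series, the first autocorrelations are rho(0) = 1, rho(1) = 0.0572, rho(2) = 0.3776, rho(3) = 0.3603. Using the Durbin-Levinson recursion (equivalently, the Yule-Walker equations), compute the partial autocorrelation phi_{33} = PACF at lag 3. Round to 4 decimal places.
\phi_{33} = 0.3800

The PACF at lag k is phi_{kk}, the last component of the solution
to the Yule-Walker system G_k phi = r_k where
  (G_k)_{ij} = rho(|i - j|), (r_k)_i = rho(i), i,j = 1..k.
Equivalently, Durbin-Levinson gives phi_{kk} iteratively:
  phi_{11} = rho(1)
  phi_{kk} = [rho(k) - sum_{j=1..k-1} phi_{k-1,j} rho(k-j)]
            / [1 - sum_{j=1..k-1} phi_{k-1,j} rho(j)],
  phi_{k,j} = phi_{k-1,j} - phi_{kk} phi_{k-1,k-j},  j = 1..k-1.
Step k = 1:
  phi_11 = rho(1) = 0.0572.
Step k = 2:
  phi_22 = [rho(2) - phi_11 rho(1)] / [1 - phi_11 rho(1)] = [0.3776 - (0.0572)(0.0572)] / [1 - (0.0572)(0.0572)]
         = 0.37432816 / 0.99672816 = 0.375557.
  Update: phi_21 = phi_11 - phi_22 phi_11 = 0.0572 - (0.375557)(0.0572) = 0.035718.
Step k = 3:
  phi_33 = [rho(3) - phi_21 rho(2) - phi_22 rho(1)] / [1 - phi_21 rho(1) - phi_22 rho(2)]
    numerator   = 0.3603 - (0.035718)(0.3776) - (0.375557)(0.0572) = 0.32533097
    denominator = 1 - (0.035718)(0.0572) - (0.375557)(0.3776) = 0.85614663
  phi_33 = 0.32533097 / 0.85614663 = 0.38.
Therefore phi_{33} = 0.3800.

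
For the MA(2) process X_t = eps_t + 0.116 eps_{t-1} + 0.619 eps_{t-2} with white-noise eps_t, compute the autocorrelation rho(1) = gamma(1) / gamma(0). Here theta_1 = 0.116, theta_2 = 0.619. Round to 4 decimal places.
\rho(1) = 0.1345

For an MA(q) process with theta_0 = 1, the autocovariance is
  gamma(k) = sigma^2 * sum_{i=0..q-k} theta_i * theta_{i+k},
and rho(k) = gamma(k) / gamma(0). Sigma^2 cancels.
  numerator   = (1)*(0.116) + (0.116)*(0.619) = 0.187804.
  denominator = (1)^2 + (0.116)^2 + (0.619)^2 = 1.396617.
  rho(1) = 0.187804 / 1.396617 = 0.1345.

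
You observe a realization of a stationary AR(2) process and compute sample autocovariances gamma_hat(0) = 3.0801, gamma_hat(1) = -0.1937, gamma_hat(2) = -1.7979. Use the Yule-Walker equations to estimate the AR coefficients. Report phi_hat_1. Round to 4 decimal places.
\hat\phi_{1} = -0.1000

The Yule-Walker equations for an AR(p) process read, in matrix form,
  Gamma_p phi = r_p,   with   (Gamma_p)_{ij} = gamma(|i - j|),
                       (r_p)_i = gamma(i),   i,j = 1..p.
Substitute the sample gammas (Toeplitz matrix and right-hand side of size 2):
  Gamma_p = [[3.0801, -0.1937], [-0.1937, 3.0801]]
  r_p     = [-0.1937, -1.7979]
Written out:
  3.0801 phi_1 - 0.1937 phi_2 = -0.1937
  -0.1937 phi_1 + 3.0801 phi_2 = -1.7979
Solve by Cramer's rule:
  det = gamma(0)^2 - gamma(1)^2 = (3.0801)^2 - (-0.1937)^2 = 9.48701601 - 0.03751969 = 9.44949632
  phi_hat_1 = [gamma(1) gamma(0) - gamma(1) gamma(2)] / det = [(-0.1937)(3.0801) - (-0.1937)(-1.7979)] / 9.44949632 = -0.9448686 / 9.44949632 = -0.1
  phi_hat_2 = [gamma(0) gamma(2) - gamma(1)^2] / det = [(3.0801)(-1.7979) - (-0.1937)^2] / 9.44949632 = -5.57523148 / 9.44949632 = -0.59
So phi_hat = [-0.1000, -0.5900].
Therefore phi_hat_1 = -0.1000.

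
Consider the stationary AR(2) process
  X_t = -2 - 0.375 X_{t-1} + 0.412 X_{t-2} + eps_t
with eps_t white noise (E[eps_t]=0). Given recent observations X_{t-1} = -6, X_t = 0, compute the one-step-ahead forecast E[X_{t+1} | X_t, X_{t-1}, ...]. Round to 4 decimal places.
E[X_{t+1} \mid \mathcal F_t] = -4.4720

For an AR(p) model X_t = c + sum_i phi_i X_{t-i} + eps_t, the
one-step-ahead conditional mean is
  E[X_{t+1} | X_t, ...] = c + sum_i phi_i X_{t+1-i}.
Substitute known values:
  E[X_{t+1} | ...] = -2 + (-0.375) * (0) + (0.412) * (-6)
                   = -4.4720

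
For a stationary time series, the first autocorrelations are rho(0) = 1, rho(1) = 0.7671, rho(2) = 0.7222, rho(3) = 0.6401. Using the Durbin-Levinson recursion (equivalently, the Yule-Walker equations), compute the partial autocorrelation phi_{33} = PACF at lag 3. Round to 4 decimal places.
\phi_{33} = 0.0458

The PACF at lag k is phi_{kk}, the last component of the solution
to the Yule-Walker system G_k phi = r_k where
  (G_k)_{ij} = rho(|i - j|), (r_k)_i = rho(i), i,j = 1..k.
Equivalently, Durbin-Levinson gives phi_{kk} iteratively:
  phi_{11} = rho(1)
  phi_{kk} = [rho(k) - sum_{j=1..k-1} phi_{k-1,j} rho(k-j)]
            / [1 - sum_{j=1..k-1} phi_{k-1,j} rho(j)],
  phi_{k,j} = phi_{k-1,j} - phi_{kk} phi_{k-1,k-j},  j = 1..k-1.
Step k = 1:
  phi_11 = rho(1) = 0.7671.
Step k = 2:
  phi_22 = [rho(2) - phi_11 rho(1)] / [1 - phi_11 rho(1)] = [0.7222 - (0.7671)(0.7671)] / [1 - (0.7671)(0.7671)]
         = 0.13375759 / 0.41155759 = 0.325003.
  Update: phi_21 = phi_11 - phi_22 phi_11 = 0.7671 - (0.325003)(0.7671) = 0.51779.
Step k = 3:
  phi_33 = [rho(3) - phi_21 rho(2) - phi_22 rho(1)] / [1 - phi_21 rho(1) - phi_22 rho(2)]
    numerator   = 0.6401 - (0.51779)(0.7222) - (0.325003)(0.7671) = 0.01684205
    denominator = 1 - (0.51779)(0.7671) - (0.325003)(0.7222) = 0.36808593
  phi_33 = 0.01684205 / 0.36808593 = 0.0458.
Therefore phi_{33} = 0.0458.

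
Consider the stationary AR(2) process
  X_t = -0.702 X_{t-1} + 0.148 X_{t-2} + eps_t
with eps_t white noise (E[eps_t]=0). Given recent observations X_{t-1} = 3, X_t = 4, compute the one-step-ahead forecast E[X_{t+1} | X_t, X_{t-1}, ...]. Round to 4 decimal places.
E[X_{t+1} \mid \mathcal F_t] = -2.3640

For an AR(p) model X_t = c + sum_i phi_i X_{t-i} + eps_t, the
one-step-ahead conditional mean is
  E[X_{t+1} | X_t, ...] = c + sum_i phi_i X_{t+1-i}.
Substitute known values:
  E[X_{t+1} | ...] = (-0.702) * (4) + (0.148) * (3)
                   = -2.3640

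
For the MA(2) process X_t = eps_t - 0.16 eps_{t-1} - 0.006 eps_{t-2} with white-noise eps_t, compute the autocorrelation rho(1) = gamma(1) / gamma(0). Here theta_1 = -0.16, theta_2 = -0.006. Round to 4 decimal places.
\rho(1) = -0.1551

For an MA(q) process with theta_0 = 1, the autocovariance is
  gamma(k) = sigma^2 * sum_{i=0..q-k} theta_i * theta_{i+k},
and rho(k) = gamma(k) / gamma(0). Sigma^2 cancels.
  numerator   = (1)*(-0.16) + (-0.16)*(-0.006) = -0.15904.
  denominator = (1)^2 + (-0.16)^2 + (-0.006)^2 = 1.025636.
  rho(1) = -0.15904 / 1.025636 = -0.1551.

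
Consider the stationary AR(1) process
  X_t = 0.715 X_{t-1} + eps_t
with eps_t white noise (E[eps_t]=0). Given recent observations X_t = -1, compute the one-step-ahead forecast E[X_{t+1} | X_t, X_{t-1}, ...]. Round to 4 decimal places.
E[X_{t+1} \mid \mathcal F_t] = -0.7150

For an AR(p) model X_t = c + sum_i phi_i X_{t-i} + eps_t, the
one-step-ahead conditional mean is
  E[X_{t+1} | X_t, ...] = c + sum_i phi_i X_{t+1-i}.
Substitute known values:
  E[X_{t+1} | ...] = (0.715) * (-1)
                   = -0.7150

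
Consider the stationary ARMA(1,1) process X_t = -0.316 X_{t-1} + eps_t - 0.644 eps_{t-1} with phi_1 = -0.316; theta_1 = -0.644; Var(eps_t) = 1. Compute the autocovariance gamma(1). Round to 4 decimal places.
\gamma(1) = -1.2835

Multiply the model equation by X_{t-k} and take expectations. With theta_0 = psi_0 = 1 and psi_j the MA(infinity) weights, this gives
  gamma(k) - sum_i phi_i gamma(k-i) = c_k,
  c_k = sigma^2 * sum_{j=k..q} theta_j psi_{j-k}   (c_k = 0 for k > q),
using gamma(-m) = gamma(m).
psi-weights needed (psi_j = theta_j + sum_i phi_i psi_{j-i}):
  psi_1 = theta_1 + phi_1 = -0.644 + (-0.316) = -0.96
Right-hand sides:
  c_0 = sigma^2 (1 + theta_1 psi_1) = 1 * (1 + (-0.644)(-0.96)) = 1 * 1.61824 = 1.61824
  c_1 = sigma^2 theta_1 = 1 * (-0.644) = -0.644
  c_2 = 0
Equations for k = 0 and k = 1 (AR order 1):
  gamma(0) = phi_1 gamma(1) + c_0
  gamma(1) = phi_1 gamma(0) + c_1
Substituting the second into the first: gamma(0) (1 - phi_1^2) = c_0 + phi_1 c_1, so
  gamma(0) = (c_0 + phi_1 c_1) / (1 - phi_1^2) = (1.61824 + (-0.316)(-0.644)) / (1 - (-0.316)^2) = 1.821744 / 0.900144 = 2.023836.
  gamma(1) = phi_1 gamma(0) + c_1 = (-0.316)(2.023836) + (-0.644) = -1.283532.
Therefore gamma(1) = -1.2835 (to 4 decimal places).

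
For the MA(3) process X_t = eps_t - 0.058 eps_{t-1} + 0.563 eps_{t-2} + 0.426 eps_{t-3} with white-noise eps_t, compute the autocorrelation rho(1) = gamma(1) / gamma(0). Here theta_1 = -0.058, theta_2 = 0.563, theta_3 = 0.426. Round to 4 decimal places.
\rho(1) = 0.0993

For an MA(q) process with theta_0 = 1, the autocovariance is
  gamma(k) = sigma^2 * sum_{i=0..q-k} theta_i * theta_{i+k},
and rho(k) = gamma(k) / gamma(0). Sigma^2 cancels.
  numerator   = (1)*(-0.058) + (-0.058)*(0.563) + (0.563)*(0.426) = 0.149184.
  denominator = (1)^2 + (-0.058)^2 + (0.563)^2 + (0.426)^2 = 1.501809.
  rho(1) = 0.149184 / 1.501809 = 0.0993.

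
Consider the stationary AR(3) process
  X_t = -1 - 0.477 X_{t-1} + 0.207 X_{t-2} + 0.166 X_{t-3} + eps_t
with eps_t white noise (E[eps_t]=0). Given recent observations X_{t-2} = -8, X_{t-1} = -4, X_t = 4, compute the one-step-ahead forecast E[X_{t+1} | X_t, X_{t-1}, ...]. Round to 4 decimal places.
E[X_{t+1} \mid \mathcal F_t] = -5.0640

For an AR(p) model X_t = c + sum_i phi_i X_{t-i} + eps_t, the
one-step-ahead conditional mean is
  E[X_{t+1} | X_t, ...] = c + sum_i phi_i X_{t+1-i}.
Substitute known values:
  E[X_{t+1} | ...] = -1 + (-0.477) * (4) + (0.207) * (-4) + (0.166) * (-8)
                   = -5.0640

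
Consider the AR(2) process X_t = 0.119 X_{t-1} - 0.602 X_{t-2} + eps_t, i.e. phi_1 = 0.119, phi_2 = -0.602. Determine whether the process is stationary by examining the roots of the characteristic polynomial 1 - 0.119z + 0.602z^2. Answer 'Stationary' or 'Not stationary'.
\text{Stationary}

The AR(p) characteristic polynomial is P(z) = 1 - 0.119z + 0.602z^2.
Stationarity requires all roots to lie outside the unit circle, i.e. |z| > 1 for every root.
Set 1 + (-0.119) z + (0.602) z^2 = 0, i.e. a z^2 + b z + c = 0 with a = 0.602, b = -0.119, c = 1.
Discriminant D = b^2 - 4ac = (-0.119)^2 - 4*(0.602)*1 = 0.014161 - (2.408) = -2.393839.
D < 0, so the roots are the complex-conjugate pair z = (-b +/- i sqrt(-D)) / (2a) = 0.0988 +/- 1.2851i.
For a conjugate pair |z|^2 = z * conj(z) = (product of roots) = c/a = 1/(0.602) = 1.66113, so |z| = sqrt(1.66113) = 1.2888 for both roots.
Moduli of all roots: 1.2888, 1.2888.
All moduli strictly greater than 1? Yes.
Verdict: Stationary.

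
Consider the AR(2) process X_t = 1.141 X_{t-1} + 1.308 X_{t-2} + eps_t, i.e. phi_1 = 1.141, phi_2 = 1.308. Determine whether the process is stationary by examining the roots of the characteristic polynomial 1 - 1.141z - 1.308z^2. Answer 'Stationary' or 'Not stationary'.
\text{Not stationary}

The AR(p) characteristic polynomial is P(z) = 1 - 1.141z - 1.308z^2.
Stationarity requires all roots to lie outside the unit circle, i.e. |z| > 1 for every root.
Set 1 + (-1.141) z + (-1.308) z^2 = 0, i.e. a z^2 + b z + c = 0 with a = -1.308, b = -1.141, c = 1.
Discriminant D = b^2 - 4ac = (-1.141)^2 - 4*(-1.308)*1 = 1.301881 - (-5.232) = 6.533881.
D >= 0, so the roots are real: z = (-b +/- sqrt(D)) / (2a) = (1.141 +/- 2.556146) / (-2.616).
  z_1 = (1.141 + 2.556146) / (-2.616) = -1.4133,   |z_1| = 1.4133.
  z_2 = (1.141 - 2.556146) / (-2.616) = 0.541,   |z_2| = 0.541.
Moduli of all roots: 1.4133, 0.5410.
All moduli strictly greater than 1? No.
Verdict: Not stationary.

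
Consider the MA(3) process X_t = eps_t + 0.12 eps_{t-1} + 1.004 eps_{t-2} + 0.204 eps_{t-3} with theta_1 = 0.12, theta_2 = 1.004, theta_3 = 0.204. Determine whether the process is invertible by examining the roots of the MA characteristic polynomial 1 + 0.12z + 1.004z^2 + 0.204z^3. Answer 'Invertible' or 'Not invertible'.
\text{Not invertible}

The MA(q) characteristic polynomial is P(z) = 1 + 0.12z + 1.004z^2 + 0.204z^3.
Invertibility requires all roots to lie outside the unit circle, i.e. |z| > 1 for every root.
Degree 3: look for a simple real root z0 first, then factor out (1 - z/z0) and solve the remaining quadratic.
Testing z0 = -5: P(-5) = 1 + (0.12)(-5) + (1.004)(-5)^2 + (0.204)(-5)^3
  = 1 + (-0.6) + (25.1) + (-25.5) = 0.  So z_0 = -5 is a root, |z_0| = 5.
Divide out the factor (1 + 0.2 z) = (1 - z/z0) (since 1/z0 = -0.2):
  P(z) = (1 + 0.2 z)(1 + (-0.08) z + (1.02) z^2)
  [check: z-coef -0.08 - (-0.2) = 0.12; z^2-coef 1.02 - (-0.2)(-0.08) = 1.004; z^3-coef -(-0.2)(1.02) = 0.204.]
Remaining roots from the quadratic factor 1 + (-0.08) z + (1.02) z^2:
  Set 1 + (-0.08) z + (1.02) z^2 = 0, i.e. a z^2 + b z + c = 0 with a = 1.02, b = -0.08, c = 1.
  Discriminant D = b^2 - 4ac = (-0.08)^2 - 4*(1.02)*1 = 0.0064 - (4.08) = -4.0736.
  D < 0, so the roots are the complex-conjugate pair z = (-b +/- i sqrt(-D)) / (2a) = 0.0392 +/- 0.9894i.
  For a conjugate pair |z|^2 = z * conj(z) = (product of roots) = c/a = 1/(1.02) = 0.980392, so |z| = sqrt(0.980392) = 0.9901 for both roots.
Moduli of all roots: 5.0000, 0.9901, 0.9901.
All moduli strictly greater than 1? No.
Verdict: Not invertible.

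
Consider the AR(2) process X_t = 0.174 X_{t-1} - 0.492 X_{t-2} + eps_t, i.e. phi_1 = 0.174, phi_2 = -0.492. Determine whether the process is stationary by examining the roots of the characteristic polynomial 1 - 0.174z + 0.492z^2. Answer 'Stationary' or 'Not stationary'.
\text{Stationary}

The AR(p) characteristic polynomial is P(z) = 1 - 0.174z + 0.492z^2.
Stationarity requires all roots to lie outside the unit circle, i.e. |z| > 1 for every root.
Set 1 + (-0.174) z + (0.492) z^2 = 0, i.e. a z^2 + b z + c = 0 with a = 0.492, b = -0.174, c = 1.
Discriminant D = b^2 - 4ac = (-0.174)^2 - 4*(0.492)*1 = 0.030276 - (1.968) = -1.937724.
D < 0, so the roots are the complex-conjugate pair z = (-b +/- i sqrt(-D)) / (2a) = 0.1768 +/- 1.4147i.
For a conjugate pair |z|^2 = z * conj(z) = (product of roots) = c/a = 1/(0.492) = 2.03252, so |z| = sqrt(2.03252) = 1.4257 for both roots.
Moduli of all roots: 1.4257, 1.4257.
All moduli strictly greater than 1? Yes.
Verdict: Stationary.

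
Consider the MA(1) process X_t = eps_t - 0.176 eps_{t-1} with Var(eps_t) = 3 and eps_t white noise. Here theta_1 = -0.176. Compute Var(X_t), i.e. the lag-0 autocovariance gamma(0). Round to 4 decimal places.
\gamma(0) = 3.0929

For an MA(q) process X_t = eps_t + sum_i theta_i eps_{t-i} with
Var(eps_t) = sigma^2, the variance is
  gamma(0) = sigma^2 * (1 + sum_i theta_i^2).
  sum_i theta_i^2 = (-0.176)^2 = 0.030976.
  gamma(0) = 3 * (1 + 0.030976) = 3 * 1.030976 = 3.092928, which rounds to 3.0929.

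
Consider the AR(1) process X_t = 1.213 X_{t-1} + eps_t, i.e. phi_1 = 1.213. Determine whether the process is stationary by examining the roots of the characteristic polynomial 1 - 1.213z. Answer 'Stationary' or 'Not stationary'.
\text{Not stationary}

The AR(p) characteristic polynomial is P(z) = 1 - 1.213z.
Stationarity requires all roots to lie outside the unit circle, i.e. |z| > 1 for every root.
This is linear in z: 1 + (-1.213) z = 0  =>  z = -1/(-1.213) = 0.824402,  |z| = 0.824402.
Moduli of all roots: 0.8244.
All moduli strictly greater than 1? No.
Verdict: Not stationary.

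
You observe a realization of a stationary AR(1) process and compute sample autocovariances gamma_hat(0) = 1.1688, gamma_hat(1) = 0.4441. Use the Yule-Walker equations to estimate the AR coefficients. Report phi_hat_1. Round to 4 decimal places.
\hat\phi_{1} = 0.3800

The Yule-Walker equations for an AR(p) process read, in matrix form,
  Gamma_p phi = r_p,   with   (Gamma_p)_{ij} = gamma(|i - j|),
                       (r_p)_i = gamma(i),   i,j = 1..p.
Substitute the sample gammas (Toeplitz matrix and right-hand side of size 1):
  Gamma_p = [[1.1688]]
  r_p     = [0.4441]
With p = 1 this is the single equation gamma(0) phi_1 = gamma(1):
  phi_hat_1 = gamma(1) / gamma(0) = 0.4441 / 1.1688 = 0.3800.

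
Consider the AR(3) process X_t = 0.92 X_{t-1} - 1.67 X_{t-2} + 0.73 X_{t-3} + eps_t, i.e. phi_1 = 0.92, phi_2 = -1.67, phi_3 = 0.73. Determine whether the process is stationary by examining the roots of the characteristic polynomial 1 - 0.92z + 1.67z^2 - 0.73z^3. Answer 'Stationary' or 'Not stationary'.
\text{Not stationary}

The AR(p) characteristic polynomial is P(z) = 1 - 0.92z + 1.67z^2 - 0.73z^3.
Stationarity requires all roots to lie outside the unit circle, i.e. |z| > 1 for every root.
Degree 3: look for a simple real root z0 first, then factor out (1 - z/z0) and solve the remaining quadratic.
Testing z0 = 2: P(2) = 1 + (-0.92)(2) + (1.67)(2)^2 + (-0.73)(2)^3
  = 1 + (-1.84) + (6.68) + (-5.84) = 0.  So z_0 = 2 is a root, |z_0| = 2.
Divide out the factor (1 - 0.5 z) = (1 - z/z0) (since 1/z0 = 0.5):
  P(z) = (1 - 0.5 z)(1 + (-0.42) z + (1.46) z^2)
  [check: z-coef -0.42 - (0.5) = -0.92; z^2-coef 1.46 - (0.5)(-0.42) = 1.67; z^3-coef -(0.5)(1.46) = -0.73.]
Remaining roots from the quadratic factor 1 + (-0.42) z + (1.46) z^2:
  Set 1 + (-0.42) z + (1.46) z^2 = 0, i.e. a z^2 + b z + c = 0 with a = 1.46, b = -0.42, c = 1.
  Discriminant D = b^2 - 4ac = (-0.42)^2 - 4*(1.46)*1 = 0.1764 - (5.84) = -5.6636.
  D < 0, so the roots are the complex-conjugate pair z = (-b +/- i sqrt(-D)) / (2a) = 0.1438 +/- 0.815i.
  For a conjugate pair |z|^2 = z * conj(z) = (product of roots) = c/a = 1/(1.46) = 0.684932, so |z| = sqrt(0.684932) = 0.8276 for both roots.
Moduli of all roots: 2.0000, 0.8276, 0.8276.
All moduli strictly greater than 1? No.
Verdict: Not stationary.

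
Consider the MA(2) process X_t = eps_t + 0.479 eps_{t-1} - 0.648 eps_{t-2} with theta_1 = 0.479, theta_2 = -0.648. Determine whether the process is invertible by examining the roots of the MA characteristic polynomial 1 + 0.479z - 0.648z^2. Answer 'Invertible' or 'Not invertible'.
\text{Not invertible}

The MA(q) characteristic polynomial is P(z) = 1 + 0.479z - 0.648z^2.
Invertibility requires all roots to lie outside the unit circle, i.e. |z| > 1 for every root.
Set 1 + (0.479) z + (-0.648) z^2 = 0, i.e. a z^2 + b z + c = 0 with a = -0.648, b = 0.479, c = 1.
Discriminant D = b^2 - 4ac = (0.479)^2 - 4*(-0.648)*1 = 0.229441 - (-2.592) = 2.821441.
D >= 0, so the roots are real: z = (-b +/- sqrt(D)) / (2a) = (-0.479 +/- 1.679715) / (-1.296).
  z_1 = (-0.479 + 1.679715) / (-1.296) = -0.9265,   |z_1| = 0.9265.
  z_2 = (-0.479 - 1.679715) / (-1.296) = 1.6657,   |z_2| = 1.6657.
Moduli of all roots: 0.9265, 1.6657.
All moduli strictly greater than 1? No.
Verdict: Not invertible.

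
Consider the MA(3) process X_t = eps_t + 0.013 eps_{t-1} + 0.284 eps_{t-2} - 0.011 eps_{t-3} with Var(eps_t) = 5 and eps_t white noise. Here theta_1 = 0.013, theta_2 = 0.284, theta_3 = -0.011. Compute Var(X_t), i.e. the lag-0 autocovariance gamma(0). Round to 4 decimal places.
\gamma(0) = 5.4047

For an MA(q) process X_t = eps_t + sum_i theta_i eps_{t-i} with
Var(eps_t) = sigma^2, the variance is
  gamma(0) = sigma^2 * (1 + sum_i theta_i^2).
  sum_i theta_i^2 = (0.013)^2 + (0.284)^2 + (-0.011)^2 = 0.000169 + 0.080656 + 0.000121 = 0.080946.
  gamma(0) = 5 * (1 + 0.080946) = 5 * 1.080946 = 5.40473, which rounds to 5.4047.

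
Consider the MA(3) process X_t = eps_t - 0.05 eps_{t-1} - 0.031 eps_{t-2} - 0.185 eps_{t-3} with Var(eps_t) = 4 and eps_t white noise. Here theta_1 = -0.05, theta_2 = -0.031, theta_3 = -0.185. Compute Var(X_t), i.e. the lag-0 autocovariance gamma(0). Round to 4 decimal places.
\gamma(0) = 4.1507

For an MA(q) process X_t = eps_t + sum_i theta_i eps_{t-i} with
Var(eps_t) = sigma^2, the variance is
  gamma(0) = sigma^2 * (1 + sum_i theta_i^2).
  sum_i theta_i^2 = (-0.05)^2 + (-0.031)^2 + (-0.185)^2 = 0.0025 + 0.000961 + 0.034225 = 0.037686.
  gamma(0) = 4 * (1 + 0.037686) = 4 * 1.037686 = 4.150744, which rounds to 4.1507.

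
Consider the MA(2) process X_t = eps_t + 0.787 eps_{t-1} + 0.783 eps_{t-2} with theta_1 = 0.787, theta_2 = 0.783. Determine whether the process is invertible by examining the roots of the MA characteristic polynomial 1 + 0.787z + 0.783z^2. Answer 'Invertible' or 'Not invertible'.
\text{Invertible}

The MA(q) characteristic polynomial is P(z) = 1 + 0.787z + 0.783z^2.
Invertibility requires all roots to lie outside the unit circle, i.e. |z| > 1 for every root.
Set 1 + (0.787) z + (0.783) z^2 = 0, i.e. a z^2 + b z + c = 0 with a = 0.783, b = 0.787, c = 1.
Discriminant D = b^2 - 4ac = (0.787)^2 - 4*(0.783)*1 = 0.619369 - (3.132) = -2.512631.
D < 0, so the roots are the complex-conjugate pair z = (-b +/- i sqrt(-D)) / (2a) = -0.5026 +/- 1.0122i.
For a conjugate pair |z|^2 = z * conj(z) = (product of roots) = c/a = 1/(0.783) = 1.277139, so |z| = sqrt(1.277139) = 1.1301 for both roots.
Moduli of all roots: 1.1301, 1.1301.
All moduli strictly greater than 1? Yes.
Verdict: Invertible.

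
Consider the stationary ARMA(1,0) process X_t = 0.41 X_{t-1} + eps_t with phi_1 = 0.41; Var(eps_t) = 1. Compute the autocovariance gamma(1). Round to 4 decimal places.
\gamma(1) = 0.4928

Multiply the model equation by X_{t-k} and take expectations. With theta_0 = psi_0 = 1 and psi_j the MA(infinity) weights, this gives
  gamma(k) - sum_i phi_i gamma(k-i) = c_k,
  c_k = sigma^2 * sum_{j=k..q} theta_j psi_{j-k}   (c_k = 0 for k > q),
using gamma(-m) = gamma(m).
Pure AR (q = 0): c_0 = sigma^2 = 1, c_k = 0 for k >= 1.
Equations for k = 0 and k = 1 (AR order 1):
  gamma(0) = phi_1 gamma(1) + c_0
  gamma(1) = phi_1 gamma(0) + c_1
Substituting the second into the first: gamma(0) (1 - phi_1^2) = c_0 + phi_1 c_1, so
  gamma(0) = c_0 / (1 - phi_1^2) = 1 / (1 - (0.41)^2) = 1 / 0.8319 = 1.202068.
  gamma(1) = phi_1 gamma(0) = (0.41)(1.202068) = 0.492848.
Therefore gamma(1) = 0.4928 (to 4 decimal places).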